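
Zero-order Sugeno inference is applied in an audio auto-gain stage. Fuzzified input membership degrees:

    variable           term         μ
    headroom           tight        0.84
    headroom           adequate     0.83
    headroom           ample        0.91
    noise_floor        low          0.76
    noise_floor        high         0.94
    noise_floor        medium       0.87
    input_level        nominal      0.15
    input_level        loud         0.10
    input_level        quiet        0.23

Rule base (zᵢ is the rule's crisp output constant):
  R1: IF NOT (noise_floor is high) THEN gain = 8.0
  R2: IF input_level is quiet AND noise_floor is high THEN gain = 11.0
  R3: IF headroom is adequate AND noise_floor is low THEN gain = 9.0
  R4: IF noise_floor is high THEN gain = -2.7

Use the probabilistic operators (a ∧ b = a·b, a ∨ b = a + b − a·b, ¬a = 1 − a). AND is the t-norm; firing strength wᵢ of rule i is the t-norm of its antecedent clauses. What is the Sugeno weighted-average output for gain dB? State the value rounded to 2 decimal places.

R1 (z=8.0): ¬high=1−0.94=0.06 → w = 0.0600
R2 (z=11.0): quiet=0.23, high=0.94; AND[a·b] → w = 0.2162
R3 (z=9.0): adequate=0.83, low=0.76; AND[a·b] → w = 0.6308
R4 (z=-2.7): high=0.94 → w = 0.9400
Weighted average = (0.0600·8.0 + 0.2162·11.0 + 0.6308·9.0 + 0.9400·-2.7) / (0.0600 + 0.2162 + 0.6308 + 0.9400)
  = 5.9974 / 1.8470 = 3.25

3.25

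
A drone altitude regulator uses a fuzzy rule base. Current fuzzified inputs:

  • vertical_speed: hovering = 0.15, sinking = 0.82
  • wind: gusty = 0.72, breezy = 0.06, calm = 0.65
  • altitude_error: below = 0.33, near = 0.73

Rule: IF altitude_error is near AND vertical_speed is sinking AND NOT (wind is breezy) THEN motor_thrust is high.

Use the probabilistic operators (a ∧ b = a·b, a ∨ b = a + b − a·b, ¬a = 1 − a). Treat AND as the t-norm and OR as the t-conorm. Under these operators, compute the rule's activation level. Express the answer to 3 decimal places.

0.563

firing strength: near=0.73, sinking=0.82, ¬breezy=1−0.06=0.94; AND[a·b] → w = 0.5627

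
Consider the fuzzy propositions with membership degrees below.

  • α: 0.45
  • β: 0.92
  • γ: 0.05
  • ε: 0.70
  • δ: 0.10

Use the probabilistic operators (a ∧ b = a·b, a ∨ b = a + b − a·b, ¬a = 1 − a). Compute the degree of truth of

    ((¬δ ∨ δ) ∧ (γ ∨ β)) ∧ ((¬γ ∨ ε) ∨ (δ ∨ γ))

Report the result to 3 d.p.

¬δ = 1 − 0.1000 = 0.9000
¬δ ∨ δ = a + b − a·b on (0.9000, 0.1000) = 0.9100
γ ∨ β = a + b − a·b on (0.0500, 0.9200) = 0.9240
(¬δ ∨ δ) ∧ (γ ∨ β) = a·b on (0.9100, 0.9240) = 0.8408
¬γ = 1 − 0.0500 = 0.9500
¬γ ∨ ε = a + b − a·b on (0.9500, 0.7000) = 0.9850
δ ∨ γ = a + b − a·b on (0.1000, 0.0500) = 0.1450
(¬γ ∨ ε) ∨ (δ ∨ γ) = a + b − a·b on (0.9850, 0.1450) = 0.9872
((¬δ ∨ δ) ∧ (γ ∨ β)) ∧ ((¬γ ∨ ε) ∨ (δ ∨ γ)) = a·b on (0.8408, 0.9872) = 0.8301

0.830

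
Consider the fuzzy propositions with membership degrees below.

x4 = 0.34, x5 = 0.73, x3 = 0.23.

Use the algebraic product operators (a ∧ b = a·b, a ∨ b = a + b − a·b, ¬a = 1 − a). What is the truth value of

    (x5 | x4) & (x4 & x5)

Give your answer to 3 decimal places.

0.204

x5 | x4 = a + b − a·b on (0.7300, 0.3400) = 0.8218
x4 & x5 = a·b on (0.3400, 0.7300) = 0.2482
(x5 | x4) & (x4 & x5) = a·b on (0.8218, 0.2482) = 0.2040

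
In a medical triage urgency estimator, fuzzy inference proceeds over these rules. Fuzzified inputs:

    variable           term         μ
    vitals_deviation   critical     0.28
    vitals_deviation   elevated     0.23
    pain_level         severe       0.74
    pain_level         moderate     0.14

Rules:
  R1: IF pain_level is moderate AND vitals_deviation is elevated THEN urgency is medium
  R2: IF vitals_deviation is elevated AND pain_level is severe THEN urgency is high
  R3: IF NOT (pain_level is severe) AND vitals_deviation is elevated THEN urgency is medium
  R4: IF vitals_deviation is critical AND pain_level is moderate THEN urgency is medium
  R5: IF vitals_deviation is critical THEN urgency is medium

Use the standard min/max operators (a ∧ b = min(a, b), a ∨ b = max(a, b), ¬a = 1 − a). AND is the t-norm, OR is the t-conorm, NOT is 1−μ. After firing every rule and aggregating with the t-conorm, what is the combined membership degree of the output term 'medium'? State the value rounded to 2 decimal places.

R1: moderate=0.14, elevated=0.23; AND[min(a, b)] → w = 0.14
R2: elevated=0.23, severe=0.74; AND[min(a, b)] → w = 0.23
R3: ¬severe=1−0.74=0.26, elevated=0.23; AND[min(a, b)] → w = 0.23
R4: critical=0.28, moderate=0.14; AND[min(a, b)] → w = 0.14
R5: critical=0.28 → w = 0.28
Rules with consequent 'medium': {R1, R3, R4, R5} → strengths 0.14, 0.23, 0.14, 0.28
Aggregate via t-conorm [max(a, b)]: 0.28

0.28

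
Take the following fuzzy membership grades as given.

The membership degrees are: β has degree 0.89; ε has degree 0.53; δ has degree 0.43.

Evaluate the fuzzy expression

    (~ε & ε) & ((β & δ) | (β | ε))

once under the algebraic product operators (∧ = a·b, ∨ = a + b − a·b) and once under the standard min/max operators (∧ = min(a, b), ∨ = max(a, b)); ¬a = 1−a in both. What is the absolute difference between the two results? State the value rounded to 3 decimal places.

0.229

Under algebraic product:
  ~ε = 1 − 0.5300 = 0.4700
  ~ε & ε = a·b on (0.4700, 0.5300) = 0.2491
  β & δ = a·b on (0.8900, 0.4300) = 0.3827
  β | ε = a + b − a·b on (0.8900, 0.5300) = 0.9483
  (β & δ) | (β | ε) = a + b − a·b on (0.3827, 0.9483) = 0.9681
  (~ε & ε) & ((β & δ) | (β | ε)) = a·b on (0.2491, 0.9681) = 0.2412
  → value = 0.2412
Under standard min/max:
  ~ε = 1 − 0.53 = 0.47
  ~ε & ε = min(a, b) on (0.47, 0.53) = 0.47
  β & δ = min(a, b) on (0.89, 0.43) = 0.43
  β | ε = max(a, b) on (0.89, 0.53) = 0.89
  (β & δ) | (β | ε) = max(a, b) on (0.43, 0.89) = 0.89
  (~ε & ε) & ((β & δ) | (β | ε)) = min(a, b) on (0.47, 0.89) = 0.47
  → value = 0.4700
|0.2412 − 0.4700| = 0.229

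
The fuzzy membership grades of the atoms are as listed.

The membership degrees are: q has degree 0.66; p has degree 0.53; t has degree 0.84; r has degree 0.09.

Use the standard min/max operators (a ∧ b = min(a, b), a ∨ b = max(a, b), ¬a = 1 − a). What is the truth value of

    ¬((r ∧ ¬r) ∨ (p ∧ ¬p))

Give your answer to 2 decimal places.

0.53

¬r = 1 − 0.09 = 0.91
r ∧ ¬r = min(a, b) on (0.09, 0.91) = 0.09
¬p = 1 − 0.53 = 0.47
p ∧ ¬p = min(a, b) on (0.53, 0.47) = 0.47
(r ∧ ¬r) ∨ (p ∧ ¬p) = max(a, b) on (0.09, 0.47) = 0.47
¬((r ∧ ¬r) ∨ (p ∧ ¬p)) = 1 − 0.47 = 0.53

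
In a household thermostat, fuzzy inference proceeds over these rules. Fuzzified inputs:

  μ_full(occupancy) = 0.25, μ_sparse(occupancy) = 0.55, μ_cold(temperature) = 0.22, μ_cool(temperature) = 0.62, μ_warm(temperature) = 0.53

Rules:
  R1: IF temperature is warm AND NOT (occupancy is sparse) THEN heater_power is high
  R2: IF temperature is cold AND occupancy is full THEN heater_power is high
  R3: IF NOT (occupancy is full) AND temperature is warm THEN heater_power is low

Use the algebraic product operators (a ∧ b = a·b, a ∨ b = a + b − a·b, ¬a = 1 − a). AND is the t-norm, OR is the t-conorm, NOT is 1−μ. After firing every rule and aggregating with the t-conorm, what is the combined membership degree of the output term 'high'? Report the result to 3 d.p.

R1: warm=0.53, ¬sparse=1−0.55=0.45; AND[a·b] → w = 0.2385
R2: cold=0.22, full=0.25; AND[a·b] → w = 0.0550
R3: ¬full=1−0.25=0.75, warm=0.53; AND[a·b] → w = 0.3975
Rules with consequent 'high': {R1, R2} → strengths 0.2385, 0.0550
Aggregate via t-conorm [a + b − a·b]: 0.2804

0.280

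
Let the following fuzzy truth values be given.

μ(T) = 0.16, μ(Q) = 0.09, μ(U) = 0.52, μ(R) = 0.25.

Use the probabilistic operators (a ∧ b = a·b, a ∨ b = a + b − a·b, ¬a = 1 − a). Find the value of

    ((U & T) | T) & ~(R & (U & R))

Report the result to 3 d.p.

0.222

U & T = a·b on (0.5200, 0.1600) = 0.0832
(U & T) | T = a + b − a·b on (0.0832, 0.1600) = 0.2299
U & R = a·b on (0.5200, 0.2500) = 0.1300
R & (U & R) = a·b on (0.2500, 0.1300) = 0.0325
~(R & (U & R)) = 1 − 0.0325 = 0.9675
((U & T) | T) & ~(R & (U & R)) = a·b on (0.2299, 0.9675) = 0.2224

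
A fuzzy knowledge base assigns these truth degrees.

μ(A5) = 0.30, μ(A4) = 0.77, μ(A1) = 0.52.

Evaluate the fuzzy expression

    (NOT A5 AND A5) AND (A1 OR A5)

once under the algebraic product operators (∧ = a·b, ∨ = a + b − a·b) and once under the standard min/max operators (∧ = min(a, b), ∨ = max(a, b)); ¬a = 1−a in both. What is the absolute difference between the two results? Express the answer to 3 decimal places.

0.161

Under algebraic product:
  NOT A5 = 1 − 0.3000 = 0.7000
  NOT A5 AND A5 = a·b on (0.7000, 0.3000) = 0.2100
  A1 OR A5 = a + b − a·b on (0.5200, 0.3000) = 0.6640
  (NOT A5 AND A5) AND (A1 OR A5) = a·b on (0.2100, 0.6640) = 0.1394
  → value = 0.1394
Under standard min/max:
  NOT A5 = 1 − 0.30 = 0.70
  NOT A5 AND A5 = min(a, b) on (0.70, 0.30) = 0.30
  A1 OR A5 = max(a, b) on (0.52, 0.30) = 0.52
  (NOT A5 AND A5) AND (A1 OR A5) = min(a, b) on (0.30, 0.52) = 0.30
  → value = 0.3000
|0.1394 − 0.3000| = 0.161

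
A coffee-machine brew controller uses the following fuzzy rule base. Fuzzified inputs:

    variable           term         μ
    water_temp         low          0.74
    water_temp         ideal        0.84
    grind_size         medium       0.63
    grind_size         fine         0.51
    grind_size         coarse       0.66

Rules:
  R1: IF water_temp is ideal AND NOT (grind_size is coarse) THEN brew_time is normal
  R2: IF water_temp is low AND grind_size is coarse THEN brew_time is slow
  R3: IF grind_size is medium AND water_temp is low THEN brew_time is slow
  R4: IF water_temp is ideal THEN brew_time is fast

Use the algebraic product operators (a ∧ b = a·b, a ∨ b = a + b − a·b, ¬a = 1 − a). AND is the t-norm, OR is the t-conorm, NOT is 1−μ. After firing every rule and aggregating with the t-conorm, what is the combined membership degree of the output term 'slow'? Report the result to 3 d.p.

R1: ideal=0.84, ¬coarse=1−0.66=0.34; AND[a·b] → w = 0.2856
R2: low=0.74, coarse=0.66; AND[a·b] → w = 0.4884
R3: medium=0.63, low=0.74; AND[a·b] → w = 0.4662
R4: ideal=0.84 → w = 0.8400
Rules with consequent 'slow': {R2, R3} → strengths 0.4884, 0.4662
Aggregate via t-conorm [a + b − a·b]: 0.7269

0.727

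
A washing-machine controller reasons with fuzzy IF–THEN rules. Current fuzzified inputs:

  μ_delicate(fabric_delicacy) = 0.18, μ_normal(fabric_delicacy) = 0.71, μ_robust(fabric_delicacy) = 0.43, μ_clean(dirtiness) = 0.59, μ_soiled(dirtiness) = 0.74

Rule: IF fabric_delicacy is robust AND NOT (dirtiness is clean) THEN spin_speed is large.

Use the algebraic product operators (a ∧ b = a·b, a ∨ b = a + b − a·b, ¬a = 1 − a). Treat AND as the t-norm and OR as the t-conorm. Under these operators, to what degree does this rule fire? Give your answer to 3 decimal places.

0.176

firing strength: robust=0.43, ¬clean=1−0.59=0.41; AND[a·b] → w = 0.1763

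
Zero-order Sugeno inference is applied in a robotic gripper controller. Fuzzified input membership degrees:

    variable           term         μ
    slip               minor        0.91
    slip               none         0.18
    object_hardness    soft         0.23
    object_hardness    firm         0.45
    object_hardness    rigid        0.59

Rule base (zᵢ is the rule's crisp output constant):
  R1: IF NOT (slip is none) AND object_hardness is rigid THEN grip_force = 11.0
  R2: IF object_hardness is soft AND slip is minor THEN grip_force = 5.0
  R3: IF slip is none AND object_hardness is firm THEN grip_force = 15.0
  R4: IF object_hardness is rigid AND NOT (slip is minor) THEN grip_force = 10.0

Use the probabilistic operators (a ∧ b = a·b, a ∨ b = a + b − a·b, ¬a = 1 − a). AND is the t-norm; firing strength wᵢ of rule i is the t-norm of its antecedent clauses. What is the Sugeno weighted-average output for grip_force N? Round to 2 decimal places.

R1 (z=11.0): ¬none=1−0.18=0.82, rigid=0.59; AND[a·b] → w = 0.4838
R2 (z=5.0): soft=0.23, minor=0.91; AND[a·b] → w = 0.2093
R3 (z=15.0): none=0.18, firm=0.45; AND[a·b] → w = 0.0810
R4 (z=10.0): rigid=0.59, ¬minor=1−0.91=0.09; AND[a·b] → w = 0.0531
Weighted average = (0.4838·11.0 + 0.2093·5.0 + 0.0810·15.0 + 0.0531·10.0) / (0.4838 + 0.2093 + 0.0810 + 0.0531)
  = 8.1143 / 0.8272 = 9.81

9.81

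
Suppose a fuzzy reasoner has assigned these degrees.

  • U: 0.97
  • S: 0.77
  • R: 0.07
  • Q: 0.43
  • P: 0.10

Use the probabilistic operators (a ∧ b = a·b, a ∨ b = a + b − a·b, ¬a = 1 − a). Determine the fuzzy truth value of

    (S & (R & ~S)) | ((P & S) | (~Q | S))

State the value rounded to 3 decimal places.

~S = 1 − 0.7700 = 0.2300
R & ~S = a·b on (0.0700, 0.2300) = 0.0161
S & (R & ~S) = a·b on (0.7700, 0.0161) = 0.0124
P & S = a·b on (0.1000, 0.7700) = 0.0770
~Q = 1 − 0.4300 = 0.5700
~Q | S = a + b − a·b on (0.5700, 0.7700) = 0.9011
(P & S) | (~Q | S) = a + b − a·b on (0.0770, 0.9011) = 0.9087
(S & (R & ~S)) | ((P & S) | (~Q | S)) = a + b − a·b on (0.0124, 0.9087) = 0.9098

0.910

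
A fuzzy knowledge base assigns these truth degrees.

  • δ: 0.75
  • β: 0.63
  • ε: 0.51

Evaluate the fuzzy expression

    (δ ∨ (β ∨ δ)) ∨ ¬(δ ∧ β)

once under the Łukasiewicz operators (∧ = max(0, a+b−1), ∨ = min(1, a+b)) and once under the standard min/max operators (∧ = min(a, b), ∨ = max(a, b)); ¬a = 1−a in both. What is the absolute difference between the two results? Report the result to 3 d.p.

0.250

Under Łukasiewicz:
  β ∨ δ = min(1, a+b) on (0.63, 0.75) = 1.00
  δ ∨ (β ∨ δ) = min(1, a+b) on (0.75, 1.00) = 1.00
  δ ∧ β = max(0, a+b−1) on (0.75, 0.63) = 0.38
  ¬(δ ∧ β) = 1 − 0.38 = 0.62
  (δ ∨ (β ∨ δ)) ∨ ¬(δ ∧ β) = min(1, a+b) on (1.00, 0.62) = 1.00
  → value = 1.0000
Under standard min/max:
  β ∨ δ = max(a, b) on (0.63, 0.75) = 0.75
  δ ∨ (β ∨ δ) = max(a, b) on (0.75, 0.75) = 0.75
  δ ∧ β = min(a, b) on (0.75, 0.63) = 0.63
  ¬(δ ∧ β) = 1 − 0.63 = 0.37
  (δ ∨ (β ∨ δ)) ∨ ¬(δ ∧ β) = max(a, b) on (0.75, 0.37) = 0.75
  → value = 0.7500
|1.0000 − 0.7500| = 0.250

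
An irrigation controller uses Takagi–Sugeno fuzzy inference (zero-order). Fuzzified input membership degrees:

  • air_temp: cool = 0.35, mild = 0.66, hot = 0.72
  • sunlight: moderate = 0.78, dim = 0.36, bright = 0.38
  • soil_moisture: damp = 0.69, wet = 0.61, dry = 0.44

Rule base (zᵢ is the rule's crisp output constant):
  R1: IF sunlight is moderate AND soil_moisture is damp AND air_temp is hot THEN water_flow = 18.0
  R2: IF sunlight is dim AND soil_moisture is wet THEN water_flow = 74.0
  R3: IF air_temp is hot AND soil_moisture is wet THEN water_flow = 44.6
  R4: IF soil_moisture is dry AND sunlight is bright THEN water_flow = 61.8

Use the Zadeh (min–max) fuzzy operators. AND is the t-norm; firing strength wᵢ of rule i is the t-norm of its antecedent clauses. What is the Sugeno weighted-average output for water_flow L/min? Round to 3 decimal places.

43.995

R1 (z=18.0): moderate=0.78, damp=0.69, hot=0.72; AND[min(a, b)] → w = 0.69
R2 (z=74.0): dim=0.36, wet=0.61; AND[min(a, b)] → w = 0.36
R3 (z=44.6): hot=0.72, wet=0.61; AND[min(a, b)] → w = 0.61
R4 (z=61.8): dry=0.44, bright=0.38; AND[min(a, b)] → w = 0.38
Weighted average = (0.69·18.0 + 0.36·74.0 + 0.61·44.6 + 0.38·61.8) / (0.69 + 0.36 + 0.61 + 0.38)
  = 89.7500 / 2.0400 = 43.995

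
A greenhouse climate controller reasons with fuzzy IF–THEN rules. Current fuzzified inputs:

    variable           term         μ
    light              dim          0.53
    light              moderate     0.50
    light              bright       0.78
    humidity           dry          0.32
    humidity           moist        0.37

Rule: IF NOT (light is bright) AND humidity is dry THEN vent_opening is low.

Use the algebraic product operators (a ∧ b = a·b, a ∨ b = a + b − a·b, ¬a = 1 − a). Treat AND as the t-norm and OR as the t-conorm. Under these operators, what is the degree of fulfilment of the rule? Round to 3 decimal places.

0.070

firing strength: ¬bright=1−0.78=0.22, dry=0.32; AND[a·b] → w = 0.0704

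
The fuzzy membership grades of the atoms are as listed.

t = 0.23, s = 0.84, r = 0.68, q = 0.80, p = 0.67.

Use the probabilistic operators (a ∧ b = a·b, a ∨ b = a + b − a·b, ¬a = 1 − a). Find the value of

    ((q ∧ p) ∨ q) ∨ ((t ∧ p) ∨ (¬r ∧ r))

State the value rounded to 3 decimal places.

q ∧ p = a·b on (0.8000, 0.6700) = 0.5360
(q ∧ p) ∨ q = a + b − a·b on (0.5360, 0.8000) = 0.9072
t ∧ p = a·b on (0.2300, 0.6700) = 0.1541
¬r = 1 − 0.6800 = 0.3200
¬r ∧ r = a·b on (0.3200, 0.6800) = 0.2176
(t ∧ p) ∨ (¬r ∧ r) = a + b − a·b on (0.1541, 0.2176) = 0.3382
((q ∧ p) ∨ q) ∨ ((t ∧ p) ∨ (¬r ∧ r)) = a + b − a·b on (0.9072, 0.3382) = 0.9386

0.939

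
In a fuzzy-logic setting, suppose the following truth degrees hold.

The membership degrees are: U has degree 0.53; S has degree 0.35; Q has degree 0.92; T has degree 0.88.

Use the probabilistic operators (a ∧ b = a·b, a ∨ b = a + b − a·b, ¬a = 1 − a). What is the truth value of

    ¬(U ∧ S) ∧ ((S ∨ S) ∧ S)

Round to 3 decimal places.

U ∧ S = a·b on (0.5300, 0.3500) = 0.1855
¬(U ∧ S) = 1 − 0.1855 = 0.8145
S ∨ S = a + b − a·b on (0.3500, 0.3500) = 0.5775
(S ∨ S) ∧ S = a·b on (0.5775, 0.3500) = 0.2021
¬(U ∧ S) ∧ ((S ∨ S) ∧ S) = a·b on (0.8145, 0.2021) = 0.1646

0.165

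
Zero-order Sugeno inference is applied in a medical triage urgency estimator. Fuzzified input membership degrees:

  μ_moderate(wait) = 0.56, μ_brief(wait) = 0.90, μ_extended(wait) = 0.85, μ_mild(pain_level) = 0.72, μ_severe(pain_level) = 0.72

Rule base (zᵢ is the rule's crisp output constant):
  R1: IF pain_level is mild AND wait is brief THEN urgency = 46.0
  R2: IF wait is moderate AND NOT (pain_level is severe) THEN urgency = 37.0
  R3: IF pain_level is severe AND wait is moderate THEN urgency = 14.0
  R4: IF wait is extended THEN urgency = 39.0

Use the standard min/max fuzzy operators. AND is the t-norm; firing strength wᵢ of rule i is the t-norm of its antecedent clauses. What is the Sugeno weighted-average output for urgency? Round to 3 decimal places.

R1 (z=46.0): mild=0.72, brief=0.90; AND[min(a, b)] → w = 0.72
R2 (z=37.0): moderate=0.56, ¬severe=1−0.72=0.28; AND[min(a, b)] → w = 0.28
R3 (z=14.0): severe=0.72, moderate=0.56; AND[min(a, b)] → w = 0.56
R4 (z=39.0): extended=0.85 → w = 0.85
Weighted average = (0.72·46.0 + 0.28·37.0 + 0.56·14.0 + 0.85·39.0) / (0.72 + 0.28 + 0.56 + 0.85)
  = 84.4700 / 2.4100 = 35.050

35.050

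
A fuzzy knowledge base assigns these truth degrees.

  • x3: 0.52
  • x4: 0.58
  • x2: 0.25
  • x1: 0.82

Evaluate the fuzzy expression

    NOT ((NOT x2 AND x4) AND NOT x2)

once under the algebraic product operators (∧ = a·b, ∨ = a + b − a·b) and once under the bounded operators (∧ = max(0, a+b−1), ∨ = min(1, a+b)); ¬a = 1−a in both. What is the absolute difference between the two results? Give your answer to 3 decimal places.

0.246

Under algebraic product:
  NOT x2 = 1 − 0.2500 = 0.7500
  NOT x2 AND x4 = a·b on (0.7500, 0.5800) = 0.4350
  NOT x2 = 1 − 0.2500 = 0.7500
  (NOT x2 AND x4) AND NOT x2 = a·b on (0.4350, 0.7500) = 0.3262
  NOT ((NOT x2 AND x4) AND NOT x2) = 1 − 0.3262 = 0.6738
  → value = 0.6738
Under bounded:
  NOT x2 = 1 − 0.25 = 0.75
  NOT x2 AND x4 = max(0, a+b−1) on (0.75, 0.58) = 0.33
  NOT x2 = 1 − 0.25 = 0.75
  (NOT x2 AND x4) AND NOT x2 = max(0, a+b−1) on (0.33, 0.75) = 0.08
  NOT ((NOT x2 AND x4) AND NOT x2) = 1 − 0.08 = 0.92
  → value = 0.9200
|0.6738 − 0.9200| = 0.246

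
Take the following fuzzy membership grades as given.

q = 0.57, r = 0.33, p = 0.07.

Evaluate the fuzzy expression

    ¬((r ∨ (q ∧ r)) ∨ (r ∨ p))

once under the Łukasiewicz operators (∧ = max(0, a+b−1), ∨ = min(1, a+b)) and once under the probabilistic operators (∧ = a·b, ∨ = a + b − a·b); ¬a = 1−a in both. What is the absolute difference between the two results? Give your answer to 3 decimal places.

Under Łukasiewicz:
  q ∧ r = max(0, a+b−1) on (0.57, 0.33) = 0.00
  r ∨ (q ∧ r) = min(1, a+b) on (0.33, 0.00) = 0.33
  r ∨ p = min(1, a+b) on (0.33, 0.07) = 0.40
  (r ∨ (q ∧ r)) ∨ (r ∨ p) = min(1, a+b) on (0.33, 0.40) = 0.73
  ¬((r ∨ (q ∧ r)) ∨ (r ∨ p)) = 1 − 0.73 = 0.27
  → value = 0.2700
Under probabilistic:
  q ∧ r = a·b on (0.5700, 0.3300) = 0.1881
  r ∨ (q ∧ r) = a + b − a·b on (0.3300, 0.1881) = 0.4560
  r ∨ p = a + b − a·b on (0.3300, 0.0700) = 0.3769
  (r ∨ (q ∧ r)) ∨ (r ∨ p) = a + b − a·b on (0.4560, 0.3769) = 0.6611
  ¬((r ∨ (q ∧ r)) ∨ (r ∨ p)) = 1 − 0.6611 = 0.3389
  → value = 0.3389
|0.2700 − 0.3389| = 0.069

0.069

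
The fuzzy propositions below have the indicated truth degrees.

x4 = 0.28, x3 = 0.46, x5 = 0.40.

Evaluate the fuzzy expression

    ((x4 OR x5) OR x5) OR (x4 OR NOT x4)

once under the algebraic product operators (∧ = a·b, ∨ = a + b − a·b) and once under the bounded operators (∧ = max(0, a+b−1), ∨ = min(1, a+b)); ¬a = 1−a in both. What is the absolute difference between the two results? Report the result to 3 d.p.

Under algebraic product:
  x4 OR x5 = a + b − a·b on (0.2800, 0.4000) = 0.5680
  (x4 OR x5) OR x5 = a + b − a·b on (0.5680, 0.4000) = 0.7408
  NOT x4 = 1 − 0.2800 = 0.7200
  x4 OR NOT x4 = a + b − a·b on (0.2800, 0.7200) = 0.7984
  ((x4 OR x5) OR x5) OR (x4 OR NOT x4) = a + b − a·b on (0.7408, 0.7984) = 0.9477
  → value = 0.9477
Under bounded:
  x4 OR x5 = min(1, a+b) on (0.28, 0.40) = 0.68
  (x4 OR x5) OR x5 = min(1, a+b) on (0.68, 0.40) = 1.00
  NOT x4 = 1 − 0.28 = 0.72
  x4 OR NOT x4 = min(1, a+b) on (0.28, 0.72) = 1.00
  ((x4 OR x5) OR x5) OR (x4 OR NOT x4) = min(1, a+b) on (1.00, 1.00) = 1.00
  → value = 1.0000
|0.9477 − 1.0000| = 0.052

0.052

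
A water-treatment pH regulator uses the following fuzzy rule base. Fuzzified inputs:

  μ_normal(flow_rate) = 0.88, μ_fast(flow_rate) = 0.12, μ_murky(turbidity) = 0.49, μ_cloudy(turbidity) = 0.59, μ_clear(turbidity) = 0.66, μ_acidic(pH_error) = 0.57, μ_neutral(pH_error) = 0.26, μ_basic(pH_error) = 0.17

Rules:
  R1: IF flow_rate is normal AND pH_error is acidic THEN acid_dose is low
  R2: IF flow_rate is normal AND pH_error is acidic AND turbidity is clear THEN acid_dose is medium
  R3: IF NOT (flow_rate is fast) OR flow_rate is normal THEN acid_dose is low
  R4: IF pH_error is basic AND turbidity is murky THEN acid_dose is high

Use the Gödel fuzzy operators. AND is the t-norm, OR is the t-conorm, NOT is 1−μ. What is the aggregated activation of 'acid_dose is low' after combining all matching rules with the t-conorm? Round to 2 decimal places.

0.88

R1: normal=0.88, acidic=0.57; AND[min(a, b)] → w = 0.57
R2: normal=0.88, acidic=0.57, clear=0.66; AND[min(a, b)] → w = 0.57
R3: ¬fast=1−0.12=0.88, normal=0.88; OR[max(a, b)] → w = 0.88
R4: basic=0.17, murky=0.49; AND[min(a, b)] → w = 0.17
Rules with consequent 'low': {R1, R3} → strengths 0.57, 0.88
Aggregate via t-conorm [max(a, b)]: 0.88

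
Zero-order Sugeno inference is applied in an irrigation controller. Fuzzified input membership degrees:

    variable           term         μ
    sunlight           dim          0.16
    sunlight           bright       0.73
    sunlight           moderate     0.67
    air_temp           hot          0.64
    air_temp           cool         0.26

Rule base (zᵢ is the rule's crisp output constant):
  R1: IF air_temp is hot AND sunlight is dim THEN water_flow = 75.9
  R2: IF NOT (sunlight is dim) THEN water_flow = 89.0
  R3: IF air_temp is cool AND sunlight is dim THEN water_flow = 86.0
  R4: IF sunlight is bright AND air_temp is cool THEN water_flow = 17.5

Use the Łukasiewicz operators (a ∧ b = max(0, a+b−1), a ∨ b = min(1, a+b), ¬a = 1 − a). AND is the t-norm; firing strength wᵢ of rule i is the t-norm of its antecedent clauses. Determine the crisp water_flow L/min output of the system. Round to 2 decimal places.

89.00

R1 (z=75.9): hot=0.64, dim=0.16; AND[max(0, a+b−1)] → w = 0.00
R2 (z=89.0): ¬dim=1−0.16=0.84 → w = 0.84
R3 (z=86.0): cool=0.26, dim=0.16; AND[max(0, a+b−1)] → w = 0.00
R4 (z=17.5): bright=0.73, cool=0.26; AND[max(0, a+b−1)] → w = 0.00
Weighted average = (0.00·75.9 + 0.84·89.0 + 0.00·86.0 + 0.00·17.5) / (0.00 + 0.84 + 0.00 + 0.00)
  = 74.7600 / 0.8400 = 89.00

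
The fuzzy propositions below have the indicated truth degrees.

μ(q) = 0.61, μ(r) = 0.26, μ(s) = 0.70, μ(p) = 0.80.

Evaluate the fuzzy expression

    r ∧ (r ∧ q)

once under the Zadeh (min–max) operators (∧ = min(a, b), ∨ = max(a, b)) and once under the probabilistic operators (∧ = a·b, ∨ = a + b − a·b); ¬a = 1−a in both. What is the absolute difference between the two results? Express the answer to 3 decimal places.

0.219

Under Zadeh (min–max):
  r ∧ q = min(a, b) on (0.26, 0.61) = 0.26
  r ∧ (r ∧ q) = min(a, b) on (0.26, 0.26) = 0.26
  → value = 0.2600
Under probabilistic:
  r ∧ q = a·b on (0.2600, 0.6100) = 0.1586
  r ∧ (r ∧ q) = a·b on (0.2600, 0.1586) = 0.0412
  → value = 0.0412
|0.2600 − 0.0412| = 0.219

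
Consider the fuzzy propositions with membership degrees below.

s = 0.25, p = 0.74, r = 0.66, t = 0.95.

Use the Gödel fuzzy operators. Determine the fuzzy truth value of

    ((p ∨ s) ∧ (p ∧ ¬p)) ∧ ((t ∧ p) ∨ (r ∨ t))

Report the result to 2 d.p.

0.26

p ∨ s = max(a, b) on (0.74, 0.25) = 0.74
¬p = 1 − 0.74 = 0.26
p ∧ ¬p = min(a, b) on (0.74, 0.26) = 0.26
(p ∨ s) ∧ (p ∧ ¬p) = min(a, b) on (0.74, 0.26) = 0.26
t ∧ p = min(a, b) on (0.95, 0.74) = 0.74
r ∨ t = max(a, b) on (0.66, 0.95) = 0.95
(t ∧ p) ∨ (r ∨ t) = max(a, b) on (0.74, 0.95) = 0.95
((p ∨ s) ∧ (p ∧ ¬p)) ∧ ((t ∧ p) ∨ (r ∨ t)) = min(a, b) on (0.26, 0.95) = 0.26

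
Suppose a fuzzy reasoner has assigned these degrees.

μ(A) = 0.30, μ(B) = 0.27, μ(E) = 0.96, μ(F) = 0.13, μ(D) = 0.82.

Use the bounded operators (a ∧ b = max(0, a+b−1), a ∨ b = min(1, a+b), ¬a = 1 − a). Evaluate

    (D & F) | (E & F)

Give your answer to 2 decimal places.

0.09

D & F = max(0, a+b−1) on (0.82, 0.13) = 0.00
E & F = max(0, a+b−1) on (0.96, 0.13) = 0.09
(D & F) | (E & F) = min(1, a+b) on (0.00, 0.09) = 0.09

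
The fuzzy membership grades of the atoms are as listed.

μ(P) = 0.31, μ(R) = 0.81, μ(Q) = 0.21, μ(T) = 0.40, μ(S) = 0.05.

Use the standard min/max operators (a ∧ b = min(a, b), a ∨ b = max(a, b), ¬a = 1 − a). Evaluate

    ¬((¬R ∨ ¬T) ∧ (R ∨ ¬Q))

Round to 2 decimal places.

¬R = 1 − 0.81 = 0.19
¬T = 1 − 0.40 = 0.60
¬R ∨ ¬T = max(a, b) on (0.19, 0.60) = 0.60
¬Q = 1 − 0.21 = 0.79
R ∨ ¬Q = max(a, b) on (0.81, 0.79) = 0.81
(¬R ∨ ¬T) ∧ (R ∨ ¬Q) = min(a, b) on (0.60, 0.81) = 0.60
¬((¬R ∨ ¬T) ∧ (R ∨ ¬Q)) = 1 − 0.60 = 0.40

0.40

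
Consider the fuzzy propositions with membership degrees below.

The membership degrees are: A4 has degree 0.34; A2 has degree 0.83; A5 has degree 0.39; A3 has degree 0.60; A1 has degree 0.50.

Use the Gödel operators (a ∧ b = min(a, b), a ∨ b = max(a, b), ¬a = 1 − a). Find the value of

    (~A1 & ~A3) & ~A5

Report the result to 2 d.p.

~A1 = 1 − 0.50 = 0.50
~A3 = 1 − 0.60 = 0.40
~A1 & ~A3 = min(a, b) on (0.50, 0.40) = 0.40
~A5 = 1 − 0.39 = 0.61
(~A1 & ~A3) & ~A5 = min(a, b) on (0.40, 0.61) = 0.40

0.40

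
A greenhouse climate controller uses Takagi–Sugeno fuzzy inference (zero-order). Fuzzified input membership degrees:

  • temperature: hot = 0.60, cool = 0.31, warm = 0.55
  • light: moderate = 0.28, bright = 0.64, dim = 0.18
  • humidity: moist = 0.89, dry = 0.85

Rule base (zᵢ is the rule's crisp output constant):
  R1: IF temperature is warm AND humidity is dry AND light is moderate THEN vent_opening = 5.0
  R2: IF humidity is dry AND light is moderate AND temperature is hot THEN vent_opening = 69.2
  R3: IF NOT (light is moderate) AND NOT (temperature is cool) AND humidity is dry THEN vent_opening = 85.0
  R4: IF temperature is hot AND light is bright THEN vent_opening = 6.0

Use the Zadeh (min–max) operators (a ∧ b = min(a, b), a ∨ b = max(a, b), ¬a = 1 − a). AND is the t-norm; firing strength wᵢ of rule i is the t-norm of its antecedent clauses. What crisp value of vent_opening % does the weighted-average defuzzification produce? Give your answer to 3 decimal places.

R1 (z=5.0): warm=0.55, dry=0.85, moderate=0.28; AND[min(a, b)] → w = 0.28
R2 (z=69.2): dry=0.85, moderate=0.28, hot=0.60; AND[min(a, b)] → w = 0.28
R3 (z=85.0): ¬moderate=1−0.28=0.72, ¬cool=1−0.31=0.69, dry=0.85; AND[min(a, b)] → w = 0.69
R4 (z=6.0): hot=0.60, bright=0.64; AND[min(a, b)] → w = 0.60
Weighted average = (0.28·5.0 + 0.28·69.2 + 0.69·85.0 + 0.60·6.0) / (0.28 + 0.28 + 0.69 + 0.60)
  = 83.0260 / 1.8500 = 44.879

44.879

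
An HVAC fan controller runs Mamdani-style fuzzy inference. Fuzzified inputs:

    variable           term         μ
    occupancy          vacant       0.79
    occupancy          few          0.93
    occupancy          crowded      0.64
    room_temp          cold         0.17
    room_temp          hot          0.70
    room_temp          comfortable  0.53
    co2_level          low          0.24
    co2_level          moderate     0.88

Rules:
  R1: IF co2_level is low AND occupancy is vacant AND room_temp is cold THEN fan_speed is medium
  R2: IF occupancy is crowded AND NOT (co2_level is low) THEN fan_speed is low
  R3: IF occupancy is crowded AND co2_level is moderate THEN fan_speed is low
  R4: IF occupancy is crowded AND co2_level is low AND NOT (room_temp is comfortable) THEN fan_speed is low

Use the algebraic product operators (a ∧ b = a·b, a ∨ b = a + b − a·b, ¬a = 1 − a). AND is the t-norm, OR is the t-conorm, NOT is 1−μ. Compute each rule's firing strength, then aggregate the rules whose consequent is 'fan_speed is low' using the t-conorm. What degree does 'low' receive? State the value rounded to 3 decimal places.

R1: low=0.24, vacant=0.79, cold=0.17; AND[a·b] → w = 0.0322
R2: crowded=0.64, ¬low=1−0.24=0.76; AND[a·b] → w = 0.4864
R3: crowded=0.64, moderate=0.88; AND[a·b] → w = 0.5632
R4: crowded=0.64, low=0.24, ¬comfortable=1−0.53=0.47; AND[a·b] → w = 0.0722
Rules with consequent 'low': {R2, R3, R4} → strengths 0.4864, 0.5632, 0.0722
Aggregate via t-conorm [a + b − a·b]: 0.7919

0.792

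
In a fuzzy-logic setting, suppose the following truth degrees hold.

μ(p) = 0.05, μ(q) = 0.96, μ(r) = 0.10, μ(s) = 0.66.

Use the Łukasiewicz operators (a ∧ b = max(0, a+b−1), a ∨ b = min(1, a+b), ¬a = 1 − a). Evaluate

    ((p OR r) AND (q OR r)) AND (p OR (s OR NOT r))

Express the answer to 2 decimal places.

p OR r = min(1, a+b) on (0.05, 0.10) = 0.15
q OR r = min(1, a+b) on (0.96, 0.10) = 1.00
(p OR r) AND (q OR r) = max(0, a+b−1) on (0.15, 1.00) = 0.15
NOT r = 1 − 0.10 = 0.90
s OR NOT r = min(1, a+b) on (0.66, 0.90) = 1.00
p OR (s OR NOT r) = min(1, a+b) on (0.05, 1.00) = 1.00
((p OR r) AND (q OR r)) AND (p OR (s OR NOT r)) = max(0, a+b−1) on (0.15, 1.00) = 0.15

0.15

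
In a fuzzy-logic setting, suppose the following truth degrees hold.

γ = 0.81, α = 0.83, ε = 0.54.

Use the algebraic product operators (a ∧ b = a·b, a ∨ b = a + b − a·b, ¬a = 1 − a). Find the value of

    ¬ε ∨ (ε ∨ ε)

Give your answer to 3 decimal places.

0.886

¬ε = 1 − 0.5400 = 0.4600
ε ∨ ε = a + b − a·b on (0.5400, 0.5400) = 0.7884
¬ε ∨ (ε ∨ ε) = a + b − a·b on (0.4600, 0.7884) = 0.8857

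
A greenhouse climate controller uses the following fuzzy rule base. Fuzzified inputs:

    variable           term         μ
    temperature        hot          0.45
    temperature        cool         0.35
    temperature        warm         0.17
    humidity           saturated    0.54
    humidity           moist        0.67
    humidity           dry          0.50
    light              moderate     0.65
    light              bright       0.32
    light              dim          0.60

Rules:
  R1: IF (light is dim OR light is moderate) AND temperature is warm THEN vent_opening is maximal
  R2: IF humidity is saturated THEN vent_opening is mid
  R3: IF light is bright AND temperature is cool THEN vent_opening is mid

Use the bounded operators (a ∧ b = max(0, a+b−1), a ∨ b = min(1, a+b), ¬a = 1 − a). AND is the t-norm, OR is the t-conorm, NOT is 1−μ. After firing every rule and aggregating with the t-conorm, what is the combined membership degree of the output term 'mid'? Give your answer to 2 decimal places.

R1: (dim=0.60 OR moderate=0.65) = 1.00; AND[max(0, a+b−1)] with warm=0.17 → w = 0.17
R2: saturated=0.54 → w = 0.54
R3: bright=0.32, cool=0.35; AND[max(0, a+b−1)] → w = 0.00
Rules with consequent 'mid': {R2, R3} → strengths 0.54, 0.00
Aggregate via t-conorm [min(1, a+b)]: 0.54

0.54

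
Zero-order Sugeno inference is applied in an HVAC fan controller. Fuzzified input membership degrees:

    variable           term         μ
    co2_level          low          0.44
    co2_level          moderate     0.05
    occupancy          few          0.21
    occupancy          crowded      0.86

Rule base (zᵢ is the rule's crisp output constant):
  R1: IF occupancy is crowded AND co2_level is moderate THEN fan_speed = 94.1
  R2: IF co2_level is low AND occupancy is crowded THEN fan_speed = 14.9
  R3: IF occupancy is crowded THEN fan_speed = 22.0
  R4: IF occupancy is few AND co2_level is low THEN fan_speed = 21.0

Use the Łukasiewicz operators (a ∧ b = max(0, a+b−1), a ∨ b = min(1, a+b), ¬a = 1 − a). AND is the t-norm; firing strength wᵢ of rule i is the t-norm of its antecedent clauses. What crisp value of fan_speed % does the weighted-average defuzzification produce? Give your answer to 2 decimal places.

20.16

R1 (z=94.1): crowded=0.86, moderate=0.05; AND[max(0, a+b−1)] → w = 0.00
R2 (z=14.9): low=0.44, crowded=0.86; AND[max(0, a+b−1)] → w = 0.30
R3 (z=22.0): crowded=0.86 → w = 0.86
R4 (z=21.0): few=0.21, low=0.44; AND[max(0, a+b−1)] → w = 0.00
Weighted average = (0.00·94.1 + 0.30·14.9 + 0.86·22.0 + 0.00·21.0) / (0.00 + 0.30 + 0.86 + 0.00)
  = 23.3900 / 1.1600 = 20.16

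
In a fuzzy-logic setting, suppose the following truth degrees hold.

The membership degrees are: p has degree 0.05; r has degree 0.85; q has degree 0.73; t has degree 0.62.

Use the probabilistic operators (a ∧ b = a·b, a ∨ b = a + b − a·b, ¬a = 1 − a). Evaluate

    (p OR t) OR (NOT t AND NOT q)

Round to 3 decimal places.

p OR t = a + b − a·b on (0.0500, 0.6200) = 0.6390
NOT t = 1 − 0.6200 = 0.3800
NOT q = 1 − 0.7300 = 0.2700
NOT t AND NOT q = a·b on (0.3800, 0.2700) = 0.1026
(p OR t) OR (NOT t AND NOT q) = a + b − a·b on (0.6390, 0.1026) = 0.6760

0.676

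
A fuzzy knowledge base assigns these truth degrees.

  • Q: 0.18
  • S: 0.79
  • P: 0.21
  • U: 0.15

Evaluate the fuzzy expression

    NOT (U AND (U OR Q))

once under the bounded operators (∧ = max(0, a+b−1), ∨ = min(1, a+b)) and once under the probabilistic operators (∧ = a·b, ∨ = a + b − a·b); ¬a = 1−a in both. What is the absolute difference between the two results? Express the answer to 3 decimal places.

0.045

Under bounded:
  U OR Q = min(1, a+b) on (0.15, 0.18) = 0.33
  U AND (U OR Q) = max(0, a+b−1) on (0.15, 0.33) = 0.00
  NOT (U AND (U OR Q)) = 1 − 0.00 = 1.00
  → value = 1.0000
Under probabilistic:
  U OR Q = a + b − a·b on (0.1500, 0.1800) = 0.3030
  U AND (U OR Q) = a·b on (0.1500, 0.3030) = 0.0454
  NOT (U AND (U OR Q)) = 1 − 0.0454 = 0.9546
  → value = 0.9546
|1.0000 − 0.9546| = 0.045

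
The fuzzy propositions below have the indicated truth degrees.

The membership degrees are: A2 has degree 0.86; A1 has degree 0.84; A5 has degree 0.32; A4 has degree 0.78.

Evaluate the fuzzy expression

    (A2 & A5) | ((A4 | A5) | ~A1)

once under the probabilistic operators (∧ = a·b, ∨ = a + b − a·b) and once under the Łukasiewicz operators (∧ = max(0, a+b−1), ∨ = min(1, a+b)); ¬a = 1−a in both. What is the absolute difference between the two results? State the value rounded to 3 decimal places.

Under probabilistic:
  A2 & A5 = a·b on (0.8600, 0.3200) = 0.2752
  A4 | A5 = a + b − a·b on (0.7800, 0.3200) = 0.8504
  ~A1 = 1 − 0.8400 = 0.1600
  (A4 | A5) | ~A1 = a + b − a·b on (0.8504, 0.1600) = 0.8743
  (A2 & A5) | ((A4 | A5) | ~A1) = a + b − a·b on (0.2752, 0.8743) = 0.9089
  → value = 0.9089
Under Łukasiewicz:
  A2 & A5 = max(0, a+b−1) on (0.86, 0.32) = 0.18
  A4 | A5 = min(1, a+b) on (0.78, 0.32) = 1.00
  ~A1 = 1 − 0.84 = 0.16
  (A4 | A5) | ~A1 = min(1, a+b) on (1.00, 0.16) = 1.00
  (A2 & A5) | ((A4 | A5) | ~A1) = min(1, a+b) on (0.18, 1.00) = 1.00
  → value = 1.0000
|0.9089 − 1.0000| = 0.091

0.091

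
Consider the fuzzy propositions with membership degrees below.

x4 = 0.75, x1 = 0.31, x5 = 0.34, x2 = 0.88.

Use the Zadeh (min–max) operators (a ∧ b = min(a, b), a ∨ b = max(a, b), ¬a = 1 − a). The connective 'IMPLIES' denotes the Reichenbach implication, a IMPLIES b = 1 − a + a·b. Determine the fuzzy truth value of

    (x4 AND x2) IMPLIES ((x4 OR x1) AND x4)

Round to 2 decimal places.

x4 AND x2 = min(a, b) on (0.75, 0.88) = 0.75
x4 OR x1 = max(a, b) on (0.75, 0.31) = 0.75
(x4 OR x1) AND x4 = min(a, b) on (0.75, 0.75) = 0.75
(x4 AND x2) IMPLIES ((x4 OR x1) AND x4)  [Reichenbach: 1 − a + a·b] with a=0.75, b=0.75 → 0.81

0.81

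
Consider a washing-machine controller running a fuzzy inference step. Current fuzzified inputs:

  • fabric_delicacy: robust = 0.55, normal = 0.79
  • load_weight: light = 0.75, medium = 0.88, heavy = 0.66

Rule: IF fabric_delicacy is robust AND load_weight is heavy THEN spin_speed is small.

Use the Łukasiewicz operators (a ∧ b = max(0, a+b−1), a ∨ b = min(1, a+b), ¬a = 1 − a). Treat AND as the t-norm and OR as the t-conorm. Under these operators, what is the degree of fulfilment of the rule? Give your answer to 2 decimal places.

firing strength: robust=0.55, heavy=0.66; AND[max(0, a+b−1)] → w = 0.21

0.21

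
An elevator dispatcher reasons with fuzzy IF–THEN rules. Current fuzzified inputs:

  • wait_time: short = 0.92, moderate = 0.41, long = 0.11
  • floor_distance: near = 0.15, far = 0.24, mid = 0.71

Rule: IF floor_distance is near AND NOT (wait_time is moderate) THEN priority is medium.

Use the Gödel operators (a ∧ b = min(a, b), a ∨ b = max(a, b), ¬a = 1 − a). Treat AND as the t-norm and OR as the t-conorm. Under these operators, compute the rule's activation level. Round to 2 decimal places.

0.15

firing strength: near=0.15, ¬moderate=1−0.41=0.59; AND[min(a, b)] → w = 0.15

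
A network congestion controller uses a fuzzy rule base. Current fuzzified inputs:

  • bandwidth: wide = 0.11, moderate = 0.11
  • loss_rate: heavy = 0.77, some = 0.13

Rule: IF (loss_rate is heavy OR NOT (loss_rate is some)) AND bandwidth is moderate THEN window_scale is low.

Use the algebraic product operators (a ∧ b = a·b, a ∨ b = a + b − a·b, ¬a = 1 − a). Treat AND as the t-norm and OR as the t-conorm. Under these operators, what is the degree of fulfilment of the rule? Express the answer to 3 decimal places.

firing strength: (heavy=0.77 OR ¬some=1−0.13=0.87) = 0.9701; AND[a·b] with moderate=0.11 → w = 0.1067

0.107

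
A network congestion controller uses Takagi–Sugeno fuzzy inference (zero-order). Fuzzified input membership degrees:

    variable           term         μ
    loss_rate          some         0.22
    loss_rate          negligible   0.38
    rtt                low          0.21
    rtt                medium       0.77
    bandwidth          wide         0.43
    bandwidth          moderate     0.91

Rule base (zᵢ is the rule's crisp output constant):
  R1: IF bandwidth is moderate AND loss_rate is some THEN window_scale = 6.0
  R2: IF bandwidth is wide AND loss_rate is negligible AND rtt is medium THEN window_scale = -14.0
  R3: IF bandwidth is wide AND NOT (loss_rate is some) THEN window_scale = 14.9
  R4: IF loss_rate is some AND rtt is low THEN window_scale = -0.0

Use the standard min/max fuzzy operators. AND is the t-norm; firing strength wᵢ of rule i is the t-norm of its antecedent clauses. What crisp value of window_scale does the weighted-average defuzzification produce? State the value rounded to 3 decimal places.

R1 (z=6.0): moderate=0.91, some=0.22; AND[min(a, b)] → w = 0.22
R2 (z=-14.0): wide=0.43, negligible=0.38, medium=0.77; AND[min(a, b)] → w = 0.38
R3 (z=14.9): wide=0.43, ¬some=1−0.22=0.78; AND[min(a, b)] → w = 0.43
R4 (z=-0.0): some=0.22, low=0.21; AND[min(a, b)] → w = 0.21
Weighted average = (0.22·6.0 + 0.38·-14.0 + 0.43·14.9 + 0.21·-0.0) / (0.22 + 0.38 + 0.43 + 0.21)
  = 2.4070 / 1.2400 = 1.941

1.941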